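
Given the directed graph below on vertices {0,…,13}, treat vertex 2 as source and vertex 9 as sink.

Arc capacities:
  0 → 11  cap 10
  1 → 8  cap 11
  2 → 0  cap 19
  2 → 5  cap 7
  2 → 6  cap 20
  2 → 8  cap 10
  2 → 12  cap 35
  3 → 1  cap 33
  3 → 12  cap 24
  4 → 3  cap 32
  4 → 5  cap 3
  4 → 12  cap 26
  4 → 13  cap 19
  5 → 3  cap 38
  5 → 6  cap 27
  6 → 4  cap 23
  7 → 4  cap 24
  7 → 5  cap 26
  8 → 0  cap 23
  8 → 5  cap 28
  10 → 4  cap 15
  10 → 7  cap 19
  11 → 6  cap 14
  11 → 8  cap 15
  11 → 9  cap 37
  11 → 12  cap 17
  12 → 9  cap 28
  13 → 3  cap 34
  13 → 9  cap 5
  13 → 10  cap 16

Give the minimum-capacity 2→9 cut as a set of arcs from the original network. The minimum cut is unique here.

Min-cut arcs: {(0,11), (12,9), (13,9)} (total capacity 43)

augment #1: 2→12→9 push 28
augment #2: 2→0→11→9 push 10
augment #3: 2→6→4→13→9 push 5
max flow = 43; residual-reachable set from 2 gives S-side
cut edges (S→T): {(0,11), (12,9), (13,9)} total cap 43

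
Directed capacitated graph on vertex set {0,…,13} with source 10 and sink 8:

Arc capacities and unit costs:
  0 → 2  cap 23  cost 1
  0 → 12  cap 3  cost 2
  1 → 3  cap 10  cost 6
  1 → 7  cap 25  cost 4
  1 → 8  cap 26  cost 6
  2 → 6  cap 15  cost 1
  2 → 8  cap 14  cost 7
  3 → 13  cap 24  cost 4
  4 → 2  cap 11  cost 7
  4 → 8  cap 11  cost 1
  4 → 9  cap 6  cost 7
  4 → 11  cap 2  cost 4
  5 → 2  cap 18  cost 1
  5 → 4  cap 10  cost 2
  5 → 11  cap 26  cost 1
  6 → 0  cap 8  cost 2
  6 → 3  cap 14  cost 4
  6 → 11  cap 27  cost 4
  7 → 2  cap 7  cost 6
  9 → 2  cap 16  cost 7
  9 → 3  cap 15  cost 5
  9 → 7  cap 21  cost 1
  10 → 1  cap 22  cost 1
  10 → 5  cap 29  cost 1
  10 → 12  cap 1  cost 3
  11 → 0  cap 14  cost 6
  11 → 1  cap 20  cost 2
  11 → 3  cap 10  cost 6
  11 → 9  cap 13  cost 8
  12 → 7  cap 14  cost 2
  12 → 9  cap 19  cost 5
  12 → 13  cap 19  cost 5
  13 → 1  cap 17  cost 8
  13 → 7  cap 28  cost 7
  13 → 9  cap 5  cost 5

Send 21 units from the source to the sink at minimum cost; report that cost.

Minimum cost for 21 units: 117

shortest-cost path #1: 10→5→4→8 push 10 @ unit cost 4 (adds 40)
shortest-cost path #2: 10→1→8 push 11 @ unit cost 7 (adds 77)
total cost = 117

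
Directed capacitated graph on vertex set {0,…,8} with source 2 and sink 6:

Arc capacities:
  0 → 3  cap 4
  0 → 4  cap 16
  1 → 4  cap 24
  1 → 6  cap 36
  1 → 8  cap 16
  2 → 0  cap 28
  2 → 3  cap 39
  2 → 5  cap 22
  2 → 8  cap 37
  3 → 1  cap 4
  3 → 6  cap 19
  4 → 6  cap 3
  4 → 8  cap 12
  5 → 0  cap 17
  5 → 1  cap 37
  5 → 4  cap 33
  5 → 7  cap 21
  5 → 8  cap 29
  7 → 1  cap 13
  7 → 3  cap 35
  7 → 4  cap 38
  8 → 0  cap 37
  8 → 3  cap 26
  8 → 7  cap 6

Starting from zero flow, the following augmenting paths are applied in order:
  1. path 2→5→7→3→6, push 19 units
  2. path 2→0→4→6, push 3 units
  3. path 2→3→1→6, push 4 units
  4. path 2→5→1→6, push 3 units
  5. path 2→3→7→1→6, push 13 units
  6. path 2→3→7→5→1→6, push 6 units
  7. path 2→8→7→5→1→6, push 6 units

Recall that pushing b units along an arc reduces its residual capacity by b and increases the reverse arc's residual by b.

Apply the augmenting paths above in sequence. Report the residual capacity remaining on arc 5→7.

after path 1 (2→5→7→3→6, push 19): res(5,7)=2
after path 2 (2→0→4→6, push 3): res(5,7)=2
after path 3 (2→3→1→6, push 4): res(5,7)=2
after path 4 (2→5→1→6, push 3): res(5,7)=2
after path 5 (2→3→7→1→6, push 13): res(5,7)=2
after path 6 (2→3→7→5→1→6, push 6): res(5,7)=8
after path 7 (2→8→7→5→1→6, push 6): res(5,7)=14

Residual capacity of (5,7): 14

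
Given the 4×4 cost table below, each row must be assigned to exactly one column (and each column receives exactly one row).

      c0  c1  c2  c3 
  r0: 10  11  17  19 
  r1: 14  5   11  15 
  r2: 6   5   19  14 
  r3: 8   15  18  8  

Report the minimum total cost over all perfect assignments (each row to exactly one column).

Minimum assignment cost: 34

optimal assignment: row0→col0 (cost 10), row1→col2 (cost 11), row2→col1 (cost 5), row3→col3 (cost 8)
total = 10 + 11 + 5 + 8 = 34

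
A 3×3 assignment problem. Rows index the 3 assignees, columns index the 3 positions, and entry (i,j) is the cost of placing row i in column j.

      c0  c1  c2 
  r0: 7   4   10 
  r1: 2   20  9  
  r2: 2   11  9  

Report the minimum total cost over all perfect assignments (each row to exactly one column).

Minimum assignment cost: 15

one of 2 optimal assignments: row0→col1 (cost 4), row1→col0 (cost 2), row2→col2 (cost 9)
total = 4 + 2 + 9 = 15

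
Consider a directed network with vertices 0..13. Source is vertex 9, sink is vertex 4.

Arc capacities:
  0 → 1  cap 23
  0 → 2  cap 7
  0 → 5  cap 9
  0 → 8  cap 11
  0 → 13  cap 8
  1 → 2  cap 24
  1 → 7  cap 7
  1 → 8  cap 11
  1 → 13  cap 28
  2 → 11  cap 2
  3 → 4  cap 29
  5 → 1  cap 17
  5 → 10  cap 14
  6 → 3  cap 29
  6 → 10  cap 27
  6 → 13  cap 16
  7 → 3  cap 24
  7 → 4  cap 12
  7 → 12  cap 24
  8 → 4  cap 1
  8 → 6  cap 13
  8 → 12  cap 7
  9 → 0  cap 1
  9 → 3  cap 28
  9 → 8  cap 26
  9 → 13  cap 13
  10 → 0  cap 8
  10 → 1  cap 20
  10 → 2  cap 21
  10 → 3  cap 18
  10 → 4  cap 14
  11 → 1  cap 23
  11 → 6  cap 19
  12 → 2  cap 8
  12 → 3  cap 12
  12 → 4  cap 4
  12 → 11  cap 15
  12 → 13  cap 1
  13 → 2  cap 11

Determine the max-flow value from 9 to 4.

Maximum flow value: 52

augment #1: 9→3→4 bottleneck 28, total now 28
augment #2: 9→8→4 bottleneck 1, total now 29
augment #3: 9→8→12→4 bottleneck 4, total now 33
augment #4: 9→0→1→7→4 bottleneck 1, total now 34
augment #5: 9→8→6→3→4 bottleneck 1, total now 35
augment #6: 9→8→6→10→4 bottleneck 12, total now 47
augment #7: 9→8→12→3→6→10→4 bottleneck 1, total now 48
augment #8: 9→8→12→11→1→7→4 bottleneck 2, total now 50
augment #9: 9→13→2→11→1→7→4 bottleneck 2, total now 52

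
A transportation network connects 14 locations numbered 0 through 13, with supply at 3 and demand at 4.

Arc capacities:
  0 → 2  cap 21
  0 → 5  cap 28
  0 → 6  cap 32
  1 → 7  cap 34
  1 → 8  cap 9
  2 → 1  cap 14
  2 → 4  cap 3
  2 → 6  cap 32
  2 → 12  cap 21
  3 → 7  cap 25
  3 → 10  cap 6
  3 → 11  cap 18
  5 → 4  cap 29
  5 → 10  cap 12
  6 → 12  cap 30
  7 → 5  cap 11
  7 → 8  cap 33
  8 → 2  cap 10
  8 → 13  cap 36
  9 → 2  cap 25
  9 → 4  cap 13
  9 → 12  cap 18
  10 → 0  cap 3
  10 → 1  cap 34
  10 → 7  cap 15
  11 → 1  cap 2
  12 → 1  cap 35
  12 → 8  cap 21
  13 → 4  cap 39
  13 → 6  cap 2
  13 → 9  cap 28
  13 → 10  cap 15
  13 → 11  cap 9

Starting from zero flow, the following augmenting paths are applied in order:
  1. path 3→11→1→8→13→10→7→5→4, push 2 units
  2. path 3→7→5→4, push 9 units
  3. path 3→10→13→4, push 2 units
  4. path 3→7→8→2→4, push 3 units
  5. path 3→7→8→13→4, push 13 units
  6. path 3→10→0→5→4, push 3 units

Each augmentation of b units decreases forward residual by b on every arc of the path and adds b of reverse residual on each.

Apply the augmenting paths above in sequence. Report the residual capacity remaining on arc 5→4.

after path 1 (3→11→1→8→13→10→7→5→4, push 2): res(5,4)=27
after path 2 (3→7→5→4, push 9): res(5,4)=18
after path 3 (3→10→13→4, push 2): res(5,4)=18
after path 4 (3→7→8→2→4, push 3): res(5,4)=18
after path 5 (3→7→8→13→4, push 13): res(5,4)=18
after path 6 (3→10→0→5→4, push 3): res(5,4)=15

Residual capacity of (5,4): 15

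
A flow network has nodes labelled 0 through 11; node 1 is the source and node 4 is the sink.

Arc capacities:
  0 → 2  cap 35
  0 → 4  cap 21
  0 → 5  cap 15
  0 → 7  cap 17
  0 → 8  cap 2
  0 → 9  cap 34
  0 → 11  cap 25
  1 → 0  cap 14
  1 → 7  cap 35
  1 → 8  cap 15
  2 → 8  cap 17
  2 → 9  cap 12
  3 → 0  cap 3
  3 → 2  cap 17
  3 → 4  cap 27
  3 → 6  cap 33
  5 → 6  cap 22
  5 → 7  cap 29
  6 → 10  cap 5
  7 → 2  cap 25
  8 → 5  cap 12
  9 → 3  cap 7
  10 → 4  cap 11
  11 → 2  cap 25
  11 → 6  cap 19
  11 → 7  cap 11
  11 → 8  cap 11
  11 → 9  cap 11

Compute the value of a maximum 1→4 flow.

augment #1: 1→0→4 bottleneck 14, total now 14
augment #2: 1→7→2→9→3→4 bottleneck 7, total now 21
augment #3: 1→8→5→6→10→4 bottleneck 5, total now 26

Maximum flow value: 26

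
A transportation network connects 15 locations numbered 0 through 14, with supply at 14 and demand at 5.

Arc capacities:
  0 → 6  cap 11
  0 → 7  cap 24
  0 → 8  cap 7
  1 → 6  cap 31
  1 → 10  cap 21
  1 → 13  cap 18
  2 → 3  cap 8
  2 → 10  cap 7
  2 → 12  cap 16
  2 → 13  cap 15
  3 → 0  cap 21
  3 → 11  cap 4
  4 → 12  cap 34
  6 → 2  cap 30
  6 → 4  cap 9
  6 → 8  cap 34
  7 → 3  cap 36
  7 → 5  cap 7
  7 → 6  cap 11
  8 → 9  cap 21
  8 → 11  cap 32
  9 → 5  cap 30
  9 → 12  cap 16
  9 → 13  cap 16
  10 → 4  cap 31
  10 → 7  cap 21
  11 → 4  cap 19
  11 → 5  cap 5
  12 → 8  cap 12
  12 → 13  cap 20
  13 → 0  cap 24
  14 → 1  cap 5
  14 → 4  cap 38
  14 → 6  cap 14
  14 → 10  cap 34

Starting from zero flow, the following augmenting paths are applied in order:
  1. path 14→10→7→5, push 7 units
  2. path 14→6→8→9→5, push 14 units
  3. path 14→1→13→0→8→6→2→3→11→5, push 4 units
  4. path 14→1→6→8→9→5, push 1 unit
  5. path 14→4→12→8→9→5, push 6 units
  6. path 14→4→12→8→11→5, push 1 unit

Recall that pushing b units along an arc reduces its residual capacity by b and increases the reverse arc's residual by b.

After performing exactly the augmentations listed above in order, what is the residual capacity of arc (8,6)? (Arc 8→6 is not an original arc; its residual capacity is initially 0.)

after path 1 (14→10→7→5, push 7): res(8,6)=0
after path 2 (14→6→8→9→5, push 14): res(8,6)=14
after path 3 (14→1→13→0→8→6→2→3→11→5, push 4): res(8,6)=10
after path 4 (14→1→6→8→9→5, push 1): res(8,6)=11
after path 5 (14→4→12→8→9→5, push 6): res(8,6)=11
after path 6 (14→4→12→8→11→5, push 1): res(8,6)=11

Residual capacity of (8,6): 11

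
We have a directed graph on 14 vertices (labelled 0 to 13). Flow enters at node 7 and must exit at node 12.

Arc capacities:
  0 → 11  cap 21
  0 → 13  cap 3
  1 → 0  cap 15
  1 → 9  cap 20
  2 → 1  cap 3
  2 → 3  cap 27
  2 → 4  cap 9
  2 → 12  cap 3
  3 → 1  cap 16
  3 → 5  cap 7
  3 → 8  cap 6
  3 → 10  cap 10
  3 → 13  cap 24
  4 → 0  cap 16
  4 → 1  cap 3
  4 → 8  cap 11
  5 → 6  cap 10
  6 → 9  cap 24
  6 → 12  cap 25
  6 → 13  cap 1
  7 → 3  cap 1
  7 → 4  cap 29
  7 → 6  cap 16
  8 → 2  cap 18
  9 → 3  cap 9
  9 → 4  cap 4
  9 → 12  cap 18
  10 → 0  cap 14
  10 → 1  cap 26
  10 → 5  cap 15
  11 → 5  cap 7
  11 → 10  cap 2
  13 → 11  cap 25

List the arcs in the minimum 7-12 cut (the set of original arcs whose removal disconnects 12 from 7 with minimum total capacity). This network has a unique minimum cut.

augment #1: 7→6→12 push 16
augment #2: 7→3→1→9→12 push 1
augment #3: 7→4→1→9→12 push 3
augment #4: 7→4→8→2→12 push 3
augment #5: 7→4→0→11→5→6→12 push 7
augment #6: 7→4→8→2→1→9→12 push 3
augment #7: 7→4→0→11→10→1→9→12 push 2
augment #8: 7→4→8→2→3→1→9→12 push 5
max flow = 40; residual-reachable set from 7 gives S-side
cut edges (S→T): {(4,1), (4,8), (7,3), (7,6), (11,5), (11,10)} total cap 40

Min-cut arcs: {(4,1), (4,8), (7,3), (7,6), (11,5), (11,10)} (total capacity 40)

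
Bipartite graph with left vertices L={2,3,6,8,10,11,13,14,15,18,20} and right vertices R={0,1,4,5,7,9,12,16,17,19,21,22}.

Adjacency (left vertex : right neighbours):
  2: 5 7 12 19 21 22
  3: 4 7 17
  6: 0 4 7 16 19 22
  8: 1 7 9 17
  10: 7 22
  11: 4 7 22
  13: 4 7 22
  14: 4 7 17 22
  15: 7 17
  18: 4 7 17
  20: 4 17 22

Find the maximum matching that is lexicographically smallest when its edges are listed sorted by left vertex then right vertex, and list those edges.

Lex-smallest maximum matching: {(2,5), (3,4), (6,0), (8,1), (10,7), (11,22), (14,17)}

|M| = 7 (so the lex-smallest maximum matching has 7 edges)
process left vertices in ascending order; for each, take the smallest-labelled available neighbour that still permits 7 edges overall, or leave it unmatched if none does
lex-smallest matching: {2-5, 3-4, 6-0, 8-1, 10-7, 11-22, 14-17}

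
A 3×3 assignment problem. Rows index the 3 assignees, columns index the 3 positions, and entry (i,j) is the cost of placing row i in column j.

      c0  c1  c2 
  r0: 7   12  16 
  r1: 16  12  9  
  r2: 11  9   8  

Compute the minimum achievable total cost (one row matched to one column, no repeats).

optimal assignment: row0→col0 (cost 7), row1→col2 (cost 9), row2→col1 (cost 9)
total = 7 + 9 + 9 = 25

Minimum assignment cost: 25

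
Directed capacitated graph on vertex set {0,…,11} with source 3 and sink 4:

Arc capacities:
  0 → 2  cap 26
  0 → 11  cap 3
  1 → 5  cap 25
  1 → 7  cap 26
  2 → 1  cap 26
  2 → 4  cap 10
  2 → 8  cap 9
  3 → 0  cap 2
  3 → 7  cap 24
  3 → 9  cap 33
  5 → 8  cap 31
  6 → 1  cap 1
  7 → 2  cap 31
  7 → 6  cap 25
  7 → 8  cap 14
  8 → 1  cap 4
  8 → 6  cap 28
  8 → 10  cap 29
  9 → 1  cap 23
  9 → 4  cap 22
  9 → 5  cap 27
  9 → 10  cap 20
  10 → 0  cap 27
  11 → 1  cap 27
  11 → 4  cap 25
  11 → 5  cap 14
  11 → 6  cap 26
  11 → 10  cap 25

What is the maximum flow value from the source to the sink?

Maximum flow value: 35

augment #1: 3→9→4 bottleneck 22, total now 22
augment #2: 3→0→2→4 bottleneck 2, total now 24
augment #3: 3→7→2→4 bottleneck 8, total now 32
augment #4: 3→7→2→0→11→4 bottleneck 2, total now 34
augment #5: 3→9→10→0→11→4 bottleneck 1, total now 35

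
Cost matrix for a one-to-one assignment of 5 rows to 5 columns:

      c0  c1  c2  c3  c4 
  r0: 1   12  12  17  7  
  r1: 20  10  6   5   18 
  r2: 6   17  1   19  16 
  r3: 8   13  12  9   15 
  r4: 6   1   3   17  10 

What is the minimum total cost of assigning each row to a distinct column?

Minimum assignment cost: 22

optimal assignment: row0→col4 (cost 7), row1→col3 (cost 5), row2→col2 (cost 1), row3→col0 (cost 8), row4→col1 (cost 1)
total = 7 + 5 + 1 + 8 + 1 = 22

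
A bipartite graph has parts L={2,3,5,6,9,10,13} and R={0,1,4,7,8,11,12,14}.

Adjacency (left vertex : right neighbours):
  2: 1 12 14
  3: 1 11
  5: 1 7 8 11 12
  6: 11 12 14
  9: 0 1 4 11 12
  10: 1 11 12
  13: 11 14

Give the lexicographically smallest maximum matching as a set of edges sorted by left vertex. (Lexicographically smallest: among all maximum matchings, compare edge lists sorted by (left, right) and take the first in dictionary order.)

|M| = 6 (so the lex-smallest maximum matching has 6 edges)
process left vertices in ascending order; for each, take the smallest-labelled available neighbour that still permits 6 edges overall, or leave it unmatched if none does
lex-smallest matching: {2-1, 3-11, 5-7, 6-12, 9-0, 13-14}

Lex-smallest maximum matching: {(2,1), (3,11), (5,7), (6,12), (9,0), (13,14)}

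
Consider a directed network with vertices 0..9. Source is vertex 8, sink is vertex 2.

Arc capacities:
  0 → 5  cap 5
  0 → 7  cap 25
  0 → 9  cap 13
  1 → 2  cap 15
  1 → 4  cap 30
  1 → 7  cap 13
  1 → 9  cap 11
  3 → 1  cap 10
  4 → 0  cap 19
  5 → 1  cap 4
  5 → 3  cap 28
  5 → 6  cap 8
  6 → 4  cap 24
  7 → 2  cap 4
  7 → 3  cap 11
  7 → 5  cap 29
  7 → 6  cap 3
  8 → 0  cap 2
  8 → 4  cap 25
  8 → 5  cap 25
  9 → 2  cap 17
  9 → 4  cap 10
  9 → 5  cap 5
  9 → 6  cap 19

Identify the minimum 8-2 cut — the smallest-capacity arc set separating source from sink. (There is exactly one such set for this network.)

augment #1: 8→0→7→2 push 2
augment #2: 8→5→1→2 push 4
augment #3: 8→4→0→7→2 push 2
augment #4: 8→4→0→9→2 push 13
augment #5: 8→5→3→1→2 push 10
max flow = 31; residual-reachable set from 8 gives S-side
cut edges (S→T): {(0,9), (3,1), (5,1), (7,2)} total cap 31

Min-cut arcs: {(0,9), (3,1), (5,1), (7,2)} (total capacity 31)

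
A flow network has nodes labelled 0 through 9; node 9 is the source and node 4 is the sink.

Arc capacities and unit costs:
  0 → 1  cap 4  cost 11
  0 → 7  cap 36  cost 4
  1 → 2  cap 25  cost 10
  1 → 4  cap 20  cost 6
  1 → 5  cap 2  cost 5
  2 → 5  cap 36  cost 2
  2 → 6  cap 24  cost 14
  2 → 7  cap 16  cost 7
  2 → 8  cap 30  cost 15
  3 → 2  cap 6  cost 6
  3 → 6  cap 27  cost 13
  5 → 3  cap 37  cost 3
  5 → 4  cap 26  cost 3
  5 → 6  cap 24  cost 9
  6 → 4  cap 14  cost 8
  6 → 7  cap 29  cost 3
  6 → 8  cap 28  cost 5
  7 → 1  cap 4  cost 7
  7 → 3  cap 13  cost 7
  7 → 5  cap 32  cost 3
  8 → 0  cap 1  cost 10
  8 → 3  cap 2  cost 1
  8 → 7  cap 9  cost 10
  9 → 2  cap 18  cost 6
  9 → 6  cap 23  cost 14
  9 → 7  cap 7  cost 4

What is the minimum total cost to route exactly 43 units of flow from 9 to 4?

shortest-cost path #1: 9→7→5→4 push 7 @ unit cost 10 (adds 70)
shortest-cost path #2: 9→2→5→4 push 18 @ unit cost 11 (adds 198)
shortest-cost path #3: 9→6→4 push 14 @ unit cost 22 (adds 308)
shortest-cost path #4: 9→6→7→5→4 push 1 @ unit cost 23 (adds 23)
shortest-cost path #5: 9→6→7→1→4 push 3 @ unit cost 30 (adds 90)
total cost = 689

Minimum cost for 43 units: 689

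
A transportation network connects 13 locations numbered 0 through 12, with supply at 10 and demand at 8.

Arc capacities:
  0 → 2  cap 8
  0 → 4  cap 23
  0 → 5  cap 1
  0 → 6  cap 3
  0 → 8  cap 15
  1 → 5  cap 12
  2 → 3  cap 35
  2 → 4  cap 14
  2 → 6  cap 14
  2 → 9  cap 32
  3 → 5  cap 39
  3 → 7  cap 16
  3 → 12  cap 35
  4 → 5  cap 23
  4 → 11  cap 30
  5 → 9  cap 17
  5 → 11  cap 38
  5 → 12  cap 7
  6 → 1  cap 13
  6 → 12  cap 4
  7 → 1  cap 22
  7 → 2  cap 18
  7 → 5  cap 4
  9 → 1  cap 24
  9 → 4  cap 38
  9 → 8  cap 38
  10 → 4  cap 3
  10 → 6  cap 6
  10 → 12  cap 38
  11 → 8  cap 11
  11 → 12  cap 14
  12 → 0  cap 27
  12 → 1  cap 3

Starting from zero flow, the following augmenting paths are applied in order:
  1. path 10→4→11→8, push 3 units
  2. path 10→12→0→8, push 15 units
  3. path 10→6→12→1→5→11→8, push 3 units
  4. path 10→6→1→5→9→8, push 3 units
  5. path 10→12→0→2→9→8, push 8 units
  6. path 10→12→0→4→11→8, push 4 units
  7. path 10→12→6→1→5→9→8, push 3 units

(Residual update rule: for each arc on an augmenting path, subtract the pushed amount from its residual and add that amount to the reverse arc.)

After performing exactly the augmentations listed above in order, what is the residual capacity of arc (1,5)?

Residual capacity of (1,5): 3

after path 1 (10→4→11→8, push 3): res(1,5)=12
after path 2 (10→12→0→8, push 15): res(1,5)=12
after path 3 (10→6→12→1→5→11→8, push 3): res(1,5)=9
after path 4 (10→6→1→5→9→8, push 3): res(1,5)=6
after path 5 (10→12→0→2→9→8, push 8): res(1,5)=6
after path 6 (10→12→0→4→11→8, push 4): res(1,5)=6
after path 7 (10→12→6→1→5→9→8, push 3): res(1,5)=3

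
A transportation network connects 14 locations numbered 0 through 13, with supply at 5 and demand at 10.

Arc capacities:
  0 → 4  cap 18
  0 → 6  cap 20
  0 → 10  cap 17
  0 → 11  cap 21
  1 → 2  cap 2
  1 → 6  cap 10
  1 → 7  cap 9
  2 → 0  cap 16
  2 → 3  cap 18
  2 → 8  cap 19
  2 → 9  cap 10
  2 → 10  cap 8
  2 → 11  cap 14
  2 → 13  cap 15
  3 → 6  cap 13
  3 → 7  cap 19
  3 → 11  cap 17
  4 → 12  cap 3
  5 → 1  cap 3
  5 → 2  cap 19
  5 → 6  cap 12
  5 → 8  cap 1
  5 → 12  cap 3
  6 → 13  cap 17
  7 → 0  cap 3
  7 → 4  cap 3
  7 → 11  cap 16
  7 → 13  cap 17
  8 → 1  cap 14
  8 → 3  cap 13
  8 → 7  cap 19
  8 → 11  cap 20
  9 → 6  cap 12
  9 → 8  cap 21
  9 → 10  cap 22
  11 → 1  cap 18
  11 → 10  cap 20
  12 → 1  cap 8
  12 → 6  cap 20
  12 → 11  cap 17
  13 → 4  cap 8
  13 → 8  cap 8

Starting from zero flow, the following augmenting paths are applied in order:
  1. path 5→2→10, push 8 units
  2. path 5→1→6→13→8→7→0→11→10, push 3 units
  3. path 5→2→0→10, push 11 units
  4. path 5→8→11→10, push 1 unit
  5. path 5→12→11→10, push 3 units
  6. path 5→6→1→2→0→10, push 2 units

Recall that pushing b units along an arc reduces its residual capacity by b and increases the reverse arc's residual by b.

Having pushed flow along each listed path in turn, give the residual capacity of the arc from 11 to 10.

Residual capacity of (11,10): 13

after path 1 (5→2→10, push 8): res(11,10)=20
after path 2 (5→1→6→13→8→7→0→11→10, push 3): res(11,10)=17
after path 3 (5→2→0→10, push 11): res(11,10)=17
after path 4 (5→8→11→10, push 1): res(11,10)=16
after path 5 (5→12→11→10, push 3): res(11,10)=13
after path 6 (5→6→1→2→0→10, push 2): res(11,10)=13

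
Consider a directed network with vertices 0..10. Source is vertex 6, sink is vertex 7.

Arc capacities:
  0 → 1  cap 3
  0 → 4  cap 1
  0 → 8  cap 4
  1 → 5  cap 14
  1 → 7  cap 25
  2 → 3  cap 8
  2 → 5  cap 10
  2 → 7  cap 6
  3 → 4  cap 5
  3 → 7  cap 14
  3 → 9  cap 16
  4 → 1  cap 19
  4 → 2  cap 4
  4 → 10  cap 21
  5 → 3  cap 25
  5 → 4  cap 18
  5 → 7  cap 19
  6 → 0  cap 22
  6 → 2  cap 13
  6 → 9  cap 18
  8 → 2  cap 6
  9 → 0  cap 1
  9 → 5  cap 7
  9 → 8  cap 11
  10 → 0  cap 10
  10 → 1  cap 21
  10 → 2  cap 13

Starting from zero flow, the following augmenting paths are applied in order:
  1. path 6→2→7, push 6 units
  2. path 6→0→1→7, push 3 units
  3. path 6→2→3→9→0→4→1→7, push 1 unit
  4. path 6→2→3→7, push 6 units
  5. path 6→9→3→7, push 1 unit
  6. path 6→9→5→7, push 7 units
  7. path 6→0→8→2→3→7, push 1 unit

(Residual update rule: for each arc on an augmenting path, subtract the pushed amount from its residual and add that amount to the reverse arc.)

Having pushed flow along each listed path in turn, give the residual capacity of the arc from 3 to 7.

Residual capacity of (3,7): 6

after path 1 (6→2→7, push 6): res(3,7)=14
after path 2 (6→0→1→7, push 3): res(3,7)=14
after path 3 (6→2→3→9→0→4→1→7, push 1): res(3,7)=14
after path 4 (6→2→3→7, push 6): res(3,7)=8
after path 5 (6→9→3→7, push 1): res(3,7)=7
after path 6 (6→9→5→7, push 7): res(3,7)=7
after path 7 (6→0→8→2→3→7, push 1): res(3,7)=6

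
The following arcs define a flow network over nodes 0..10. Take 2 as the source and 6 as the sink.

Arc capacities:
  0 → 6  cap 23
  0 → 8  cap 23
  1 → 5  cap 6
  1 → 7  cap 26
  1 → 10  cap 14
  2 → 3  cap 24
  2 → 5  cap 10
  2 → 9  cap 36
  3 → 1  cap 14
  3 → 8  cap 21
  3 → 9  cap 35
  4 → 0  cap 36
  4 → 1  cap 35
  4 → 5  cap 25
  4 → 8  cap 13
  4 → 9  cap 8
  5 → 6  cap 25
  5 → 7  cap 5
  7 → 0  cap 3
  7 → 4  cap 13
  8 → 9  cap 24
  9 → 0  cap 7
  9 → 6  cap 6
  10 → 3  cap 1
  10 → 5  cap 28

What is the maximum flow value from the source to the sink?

Maximum flow value: 37

augment #1: 2→5→6 bottleneck 10, total now 10
augment #2: 2→9→6 bottleneck 6, total now 16
augment #3: 2→9→0→6 bottleneck 7, total now 23
augment #4: 2→3→1→5→6 bottleneck 6, total now 29
augment #5: 2→3→1→7→0→6 bottleneck 3, total now 32
augment #6: 2→3→1→10→5→6 bottleneck 5, total now 37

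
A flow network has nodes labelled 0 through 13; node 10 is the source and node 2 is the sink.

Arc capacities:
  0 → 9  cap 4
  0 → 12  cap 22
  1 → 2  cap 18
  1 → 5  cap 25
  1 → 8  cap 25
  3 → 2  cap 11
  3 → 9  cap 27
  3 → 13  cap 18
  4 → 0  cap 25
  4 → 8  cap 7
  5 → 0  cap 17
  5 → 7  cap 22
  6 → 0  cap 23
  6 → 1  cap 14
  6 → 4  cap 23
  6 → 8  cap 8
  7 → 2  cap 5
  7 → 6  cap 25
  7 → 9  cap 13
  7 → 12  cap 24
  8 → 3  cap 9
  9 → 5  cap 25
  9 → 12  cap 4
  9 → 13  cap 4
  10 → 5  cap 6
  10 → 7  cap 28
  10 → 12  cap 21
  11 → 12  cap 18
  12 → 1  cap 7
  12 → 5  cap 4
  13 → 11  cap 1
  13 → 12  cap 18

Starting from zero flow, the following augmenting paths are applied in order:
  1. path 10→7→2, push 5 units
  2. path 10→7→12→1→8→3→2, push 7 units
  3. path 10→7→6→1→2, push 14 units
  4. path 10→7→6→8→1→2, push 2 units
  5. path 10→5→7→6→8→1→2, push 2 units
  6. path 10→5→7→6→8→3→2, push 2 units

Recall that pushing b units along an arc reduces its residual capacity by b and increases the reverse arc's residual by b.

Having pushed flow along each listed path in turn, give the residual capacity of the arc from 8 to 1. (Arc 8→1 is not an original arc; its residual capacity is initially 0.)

Residual capacity of (8,1): 3

after path 1 (10→7→2, push 5): res(8,1)=0
after path 2 (10→7→12→1→8→3→2, push 7): res(8,1)=7
after path 3 (10→7→6→1→2, push 14): res(8,1)=7
after path 4 (10→7→6→8→1→2, push 2): res(8,1)=5
after path 5 (10→5→7→6→8→1→2, push 2): res(8,1)=3
after path 6 (10→5→7→6→8→3→2, push 2): res(8,1)=3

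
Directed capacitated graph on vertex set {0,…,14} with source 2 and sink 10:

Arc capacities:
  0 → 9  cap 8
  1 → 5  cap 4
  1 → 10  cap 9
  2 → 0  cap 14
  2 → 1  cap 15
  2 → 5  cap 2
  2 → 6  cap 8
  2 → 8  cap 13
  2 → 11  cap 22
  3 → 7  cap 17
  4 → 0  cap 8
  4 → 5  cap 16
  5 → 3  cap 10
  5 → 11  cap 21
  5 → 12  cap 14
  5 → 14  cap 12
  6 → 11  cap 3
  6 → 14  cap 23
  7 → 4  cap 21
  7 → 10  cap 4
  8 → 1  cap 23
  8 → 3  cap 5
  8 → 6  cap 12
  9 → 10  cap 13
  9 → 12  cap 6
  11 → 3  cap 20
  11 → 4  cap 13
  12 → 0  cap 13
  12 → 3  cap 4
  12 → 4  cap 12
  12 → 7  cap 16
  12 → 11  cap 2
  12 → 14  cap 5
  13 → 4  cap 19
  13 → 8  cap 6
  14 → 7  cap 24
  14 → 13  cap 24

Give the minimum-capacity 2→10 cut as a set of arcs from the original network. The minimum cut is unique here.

augment #1: 2→1→10 push 9
augment #2: 2→0→9→10 push 8
augment #3: 2→5→3→7→10 push 2
augment #4: 2→6→14→7→10 push 2
max flow = 21; residual-reachable set from 2 gives S-side
cut edges (S→T): {(0,9), (1,10), (7,10)} total cap 21

Min-cut arcs: {(0,9), (1,10), (7,10)} (total capacity 21)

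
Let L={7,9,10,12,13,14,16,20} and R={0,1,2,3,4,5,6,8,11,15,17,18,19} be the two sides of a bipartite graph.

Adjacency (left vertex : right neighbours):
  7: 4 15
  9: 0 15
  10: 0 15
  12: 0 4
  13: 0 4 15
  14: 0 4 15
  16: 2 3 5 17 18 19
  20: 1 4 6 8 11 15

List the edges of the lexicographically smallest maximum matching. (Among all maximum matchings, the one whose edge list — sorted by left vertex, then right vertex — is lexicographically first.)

Lex-smallest maximum matching: {(7,4), (9,0), (10,15), (16,2), (20,1)}

|M| = 5 (so the lex-smallest maximum matching has 5 edges)
process left vertices in ascending order; for each, take the smallest-labelled available neighbour that still permits 5 edges overall, or leave it unmatched if none does
lex-smallest matching: {7-4, 9-0, 10-15, 16-2, 20-1}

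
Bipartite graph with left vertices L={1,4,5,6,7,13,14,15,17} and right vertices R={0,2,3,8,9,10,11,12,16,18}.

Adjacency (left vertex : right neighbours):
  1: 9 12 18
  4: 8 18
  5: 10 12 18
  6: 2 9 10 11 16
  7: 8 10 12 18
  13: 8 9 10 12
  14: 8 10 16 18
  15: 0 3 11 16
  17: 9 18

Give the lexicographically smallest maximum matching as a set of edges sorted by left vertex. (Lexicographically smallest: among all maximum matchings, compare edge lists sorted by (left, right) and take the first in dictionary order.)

|M| = 8 (so the lex-smallest maximum matching has 8 edges)
process left vertices in ascending order; for each, take the smallest-labelled available neighbour that still permits 8 edges overall, or leave it unmatched if none does
lex-smallest matching: {1-9, 4-8, 5-10, 6-2, 7-12, 14-16, 15-0, 17-18}

Lex-smallest maximum matching: {(1,9), (4,8), (5,10), (6,2), (7,12), (14,16), (15,0), (17,18)}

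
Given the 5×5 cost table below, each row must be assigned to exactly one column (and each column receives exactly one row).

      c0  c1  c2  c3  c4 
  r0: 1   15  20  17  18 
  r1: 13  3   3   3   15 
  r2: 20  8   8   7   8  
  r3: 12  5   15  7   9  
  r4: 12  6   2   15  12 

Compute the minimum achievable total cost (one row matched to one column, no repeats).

optimal assignment: row0→col0 (cost 1), row1→col3 (cost 3), row2→col4 (cost 8), row3→col1 (cost 5), row4→col2 (cost 2)
total = 1 + 3 + 8 + 5 + 2 = 19

Minimum assignment cost: 19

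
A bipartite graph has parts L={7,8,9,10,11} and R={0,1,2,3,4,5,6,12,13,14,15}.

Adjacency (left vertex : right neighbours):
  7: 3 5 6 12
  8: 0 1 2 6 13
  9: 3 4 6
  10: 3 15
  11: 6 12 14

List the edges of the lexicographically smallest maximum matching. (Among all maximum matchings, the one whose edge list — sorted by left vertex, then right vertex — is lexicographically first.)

Lex-smallest maximum matching: {(7,3), (8,0), (9,4), (10,15), (11,6)}

|M| = 5 (so the lex-smallest maximum matching has 5 edges)
process left vertices in ascending order; for each, take the smallest-labelled available neighbour that still permits 5 edges overall, or leave it unmatched if none does
lex-smallest matching: {7-3, 8-0, 9-4, 10-15, 11-6}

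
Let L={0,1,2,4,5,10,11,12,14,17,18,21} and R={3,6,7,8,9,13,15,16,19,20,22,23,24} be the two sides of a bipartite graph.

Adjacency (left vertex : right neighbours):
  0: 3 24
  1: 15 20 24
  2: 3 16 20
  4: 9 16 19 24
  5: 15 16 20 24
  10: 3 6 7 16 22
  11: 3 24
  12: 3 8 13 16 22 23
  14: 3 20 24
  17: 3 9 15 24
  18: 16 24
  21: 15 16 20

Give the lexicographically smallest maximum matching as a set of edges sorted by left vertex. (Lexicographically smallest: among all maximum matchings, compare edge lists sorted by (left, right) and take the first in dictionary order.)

|M| = 9 (so the lex-smallest maximum matching has 9 edges)
process left vertices in ascending order; for each, take the smallest-labelled available neighbour that still permits 9 edges overall, or leave it unmatched if none does
lex-smallest matching: {0-3, 1-15, 2-16, 4-19, 5-20, 10-6, 11-24, 12-8, 17-9}

Lex-smallest maximum matching: {(0,3), (1,15), (2,16), (4,19), (5,20), (10,6), (11,24), (12,8), (17,9)}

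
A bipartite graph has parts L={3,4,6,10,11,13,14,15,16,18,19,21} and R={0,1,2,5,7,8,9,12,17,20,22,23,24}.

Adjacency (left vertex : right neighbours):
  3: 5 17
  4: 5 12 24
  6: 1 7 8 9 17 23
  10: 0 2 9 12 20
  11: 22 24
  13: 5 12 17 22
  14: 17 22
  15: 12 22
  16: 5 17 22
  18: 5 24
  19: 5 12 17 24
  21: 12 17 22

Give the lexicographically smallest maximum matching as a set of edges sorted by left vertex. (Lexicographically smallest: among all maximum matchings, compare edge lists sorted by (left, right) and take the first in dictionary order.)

|M| = 7 (so the lex-smallest maximum matching has 7 edges)
process left vertices in ascending order; for each, take the smallest-labelled available neighbour that still permits 7 edges overall, or leave it unmatched if none does
lex-smallest matching: {3-5, 4-12, 6-1, 10-0, 11-22, 13-17, 18-24}

Lex-smallest maximum matching: {(3,5), (4,12), (6,1), (10,0), (11,22), (13,17), (18,24)}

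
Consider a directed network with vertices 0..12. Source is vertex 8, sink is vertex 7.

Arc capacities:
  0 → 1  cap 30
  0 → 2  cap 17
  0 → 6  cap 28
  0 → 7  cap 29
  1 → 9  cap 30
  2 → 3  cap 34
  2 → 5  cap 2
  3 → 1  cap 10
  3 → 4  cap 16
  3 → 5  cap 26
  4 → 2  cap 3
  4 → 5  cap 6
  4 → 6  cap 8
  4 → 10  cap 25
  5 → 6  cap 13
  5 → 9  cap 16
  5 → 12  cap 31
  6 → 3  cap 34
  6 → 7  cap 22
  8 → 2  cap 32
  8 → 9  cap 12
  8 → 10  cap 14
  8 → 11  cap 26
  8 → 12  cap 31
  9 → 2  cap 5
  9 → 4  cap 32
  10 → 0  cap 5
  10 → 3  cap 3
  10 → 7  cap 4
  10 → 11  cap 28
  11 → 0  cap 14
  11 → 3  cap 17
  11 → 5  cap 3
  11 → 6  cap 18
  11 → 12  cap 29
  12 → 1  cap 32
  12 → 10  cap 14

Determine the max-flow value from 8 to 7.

augment #1: 8→10→7 bottleneck 4, total now 4
augment #2: 8→10→0→7 bottleneck 5, total now 9
augment #3: 8→11→0→7 bottleneck 14, total now 23
augment #4: 8→11→6→7 bottleneck 12, total now 35
augment #5: 8→2→5→6→7 bottleneck 2, total now 37
augment #6: 8→9→4→6→7 bottleneck 8, total now 45

Maximum flow value: 45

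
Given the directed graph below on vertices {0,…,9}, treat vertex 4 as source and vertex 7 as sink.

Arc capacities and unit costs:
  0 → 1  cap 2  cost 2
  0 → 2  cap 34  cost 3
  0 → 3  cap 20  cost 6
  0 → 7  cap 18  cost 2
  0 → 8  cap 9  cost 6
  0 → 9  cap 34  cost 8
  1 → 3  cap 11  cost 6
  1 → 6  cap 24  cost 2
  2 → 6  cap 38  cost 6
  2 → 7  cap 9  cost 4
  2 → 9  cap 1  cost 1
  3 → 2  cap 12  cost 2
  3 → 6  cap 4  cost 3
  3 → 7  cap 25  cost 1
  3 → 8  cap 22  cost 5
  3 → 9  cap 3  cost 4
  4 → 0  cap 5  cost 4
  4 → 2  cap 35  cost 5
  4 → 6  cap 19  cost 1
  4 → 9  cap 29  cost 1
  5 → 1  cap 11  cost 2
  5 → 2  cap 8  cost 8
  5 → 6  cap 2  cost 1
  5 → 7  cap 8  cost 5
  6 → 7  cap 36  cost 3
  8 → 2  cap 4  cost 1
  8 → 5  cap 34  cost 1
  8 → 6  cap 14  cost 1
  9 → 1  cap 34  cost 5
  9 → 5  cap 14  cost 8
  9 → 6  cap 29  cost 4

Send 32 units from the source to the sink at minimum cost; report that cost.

Minimum cost for 32 units: 170

shortest-cost path #1: 4→6→7 push 19 @ unit cost 4 (adds 76)
shortest-cost path #2: 4→0→7 push 5 @ unit cost 6 (adds 30)
shortest-cost path #3: 4→9→6→7 push 8 @ unit cost 8 (adds 64)
total cost = 170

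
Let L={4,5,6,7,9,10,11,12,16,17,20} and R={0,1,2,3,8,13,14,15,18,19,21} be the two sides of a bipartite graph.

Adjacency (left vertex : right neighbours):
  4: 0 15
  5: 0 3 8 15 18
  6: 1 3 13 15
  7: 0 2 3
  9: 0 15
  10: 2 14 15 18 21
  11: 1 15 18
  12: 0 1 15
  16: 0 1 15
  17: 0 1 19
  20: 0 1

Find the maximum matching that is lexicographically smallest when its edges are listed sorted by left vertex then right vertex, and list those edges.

Lex-smallest maximum matching: {(4,0), (5,3), (6,13), (7,2), (9,15), (10,14), (11,18), (12,1), (17,19)}

|M| = 9 (so the lex-smallest maximum matching has 9 edges)
process left vertices in ascending order; for each, take the smallest-labelled available neighbour that still permits 9 edges overall, or leave it unmatched if none does
lex-smallest matching: {4-0, 5-3, 6-13, 7-2, 9-15, 10-14, 11-18, 12-1, 17-19}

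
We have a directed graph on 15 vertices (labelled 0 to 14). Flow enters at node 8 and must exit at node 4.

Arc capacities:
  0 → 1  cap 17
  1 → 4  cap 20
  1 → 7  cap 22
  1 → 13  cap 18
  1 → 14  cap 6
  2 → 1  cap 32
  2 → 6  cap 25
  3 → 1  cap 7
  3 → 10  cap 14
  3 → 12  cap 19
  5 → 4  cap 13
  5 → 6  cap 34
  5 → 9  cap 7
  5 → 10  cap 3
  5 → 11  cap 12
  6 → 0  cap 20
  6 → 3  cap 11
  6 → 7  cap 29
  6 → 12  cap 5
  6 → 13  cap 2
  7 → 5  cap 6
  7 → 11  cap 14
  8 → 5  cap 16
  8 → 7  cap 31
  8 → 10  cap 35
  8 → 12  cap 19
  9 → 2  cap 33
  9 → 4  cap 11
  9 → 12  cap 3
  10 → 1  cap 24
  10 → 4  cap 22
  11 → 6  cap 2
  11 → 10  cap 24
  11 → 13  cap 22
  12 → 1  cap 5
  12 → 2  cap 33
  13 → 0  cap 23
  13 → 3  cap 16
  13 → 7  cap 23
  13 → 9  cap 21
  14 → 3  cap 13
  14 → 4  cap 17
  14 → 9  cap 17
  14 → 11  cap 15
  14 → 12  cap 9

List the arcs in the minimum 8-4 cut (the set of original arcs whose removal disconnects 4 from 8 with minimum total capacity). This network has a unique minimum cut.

Min-cut arcs: {(1,4), (1,14), (5,4), (9,4), (10,4)} (total capacity 72)

augment #1: 8→5→4 push 13
augment #2: 8→10→4 push 22
augment #3: 8→5→9→4 push 3
augment #4: 8→10→1→4 push 13
augment #5: 8→12→1→4 push 5
augment #6: 8→7→5→9→4 push 4
augment #7: 8→12→2→1→4 push 2
augment #8: 8→7→11→13→9→4 push 4
augment #9: 8→12→2→1→14→4 push 6
max flow = 72; residual-reachable set from 8 gives S-side
cut edges (S→T): {(1,4), (1,14), (5,4), (9,4), (10,4)} total cap 72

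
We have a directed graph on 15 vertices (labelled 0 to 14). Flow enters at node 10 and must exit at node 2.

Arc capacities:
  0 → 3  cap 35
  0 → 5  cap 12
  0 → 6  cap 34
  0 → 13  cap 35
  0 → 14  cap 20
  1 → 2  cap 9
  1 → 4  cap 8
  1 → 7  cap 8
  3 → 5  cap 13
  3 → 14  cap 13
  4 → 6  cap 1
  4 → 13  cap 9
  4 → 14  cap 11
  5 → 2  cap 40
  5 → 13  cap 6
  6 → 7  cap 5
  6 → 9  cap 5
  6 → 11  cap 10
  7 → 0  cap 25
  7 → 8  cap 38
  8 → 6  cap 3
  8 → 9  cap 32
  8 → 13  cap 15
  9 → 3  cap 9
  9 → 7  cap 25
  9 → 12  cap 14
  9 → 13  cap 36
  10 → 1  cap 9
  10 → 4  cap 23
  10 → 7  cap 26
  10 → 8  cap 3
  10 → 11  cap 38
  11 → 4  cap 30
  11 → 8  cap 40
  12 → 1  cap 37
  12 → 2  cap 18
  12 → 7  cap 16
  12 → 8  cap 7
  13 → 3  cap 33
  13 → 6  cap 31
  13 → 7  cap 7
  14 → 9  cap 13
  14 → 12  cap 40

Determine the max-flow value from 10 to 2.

augment #1: 10→1→2 bottleneck 9, total now 9
augment #2: 10→4→14→12→2 bottleneck 11, total now 20
augment #3: 10→7→0→5→2 bottleneck 12, total now 32
augment #4: 10→8→9→12→2 bottleneck 3, total now 35
augment #5: 10→4→6→9→12→2 bottleneck 1, total now 36
augment #6: 10→4→13→3→5→2 bottleneck 9, total now 45
augment #7: 10→7→0→3→5→2 bottleneck 4, total now 49
augment #8: 10→7→0→14→12→2 bottleneck 3, total now 52

Maximum flow value: 52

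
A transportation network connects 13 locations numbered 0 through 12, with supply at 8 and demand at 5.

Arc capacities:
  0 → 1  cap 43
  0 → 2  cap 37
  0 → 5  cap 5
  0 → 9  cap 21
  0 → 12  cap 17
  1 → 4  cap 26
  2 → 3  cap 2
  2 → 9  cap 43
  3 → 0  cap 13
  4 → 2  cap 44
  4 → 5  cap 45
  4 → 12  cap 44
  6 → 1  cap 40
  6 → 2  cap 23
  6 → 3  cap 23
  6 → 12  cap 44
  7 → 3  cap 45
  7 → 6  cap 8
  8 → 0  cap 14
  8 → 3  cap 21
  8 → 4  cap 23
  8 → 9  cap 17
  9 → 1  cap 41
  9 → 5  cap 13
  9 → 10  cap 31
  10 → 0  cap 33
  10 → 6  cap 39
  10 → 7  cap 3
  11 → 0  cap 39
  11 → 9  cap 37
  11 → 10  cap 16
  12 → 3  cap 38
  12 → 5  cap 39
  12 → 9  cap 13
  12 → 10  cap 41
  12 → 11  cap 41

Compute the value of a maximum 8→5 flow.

Maximum flow value: 67

augment #1: 8→0→5 bottleneck 5, total now 5
augment #2: 8→4→5 bottleneck 23, total now 28
augment #3: 8→9→5 bottleneck 13, total now 41
augment #4: 8→0→12→5 bottleneck 9, total now 50
augment #5: 8→3→0→12→5 bottleneck 8, total now 58
augment #6: 8→9→1→4→5 bottleneck 4, total now 62
augment #7: 8→3→0→1→4→5 bottleneck 5, total now 67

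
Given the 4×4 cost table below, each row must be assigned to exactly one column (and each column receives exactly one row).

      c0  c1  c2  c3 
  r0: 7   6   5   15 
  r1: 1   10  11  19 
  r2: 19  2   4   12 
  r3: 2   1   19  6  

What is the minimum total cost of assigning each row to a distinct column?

optimal assignment: row0→col2 (cost 5), row1→col0 (cost 1), row2→col1 (cost 2), row3→col3 (cost 6)
total = 5 + 1 + 2 + 6 = 14

Minimum assignment cost: 14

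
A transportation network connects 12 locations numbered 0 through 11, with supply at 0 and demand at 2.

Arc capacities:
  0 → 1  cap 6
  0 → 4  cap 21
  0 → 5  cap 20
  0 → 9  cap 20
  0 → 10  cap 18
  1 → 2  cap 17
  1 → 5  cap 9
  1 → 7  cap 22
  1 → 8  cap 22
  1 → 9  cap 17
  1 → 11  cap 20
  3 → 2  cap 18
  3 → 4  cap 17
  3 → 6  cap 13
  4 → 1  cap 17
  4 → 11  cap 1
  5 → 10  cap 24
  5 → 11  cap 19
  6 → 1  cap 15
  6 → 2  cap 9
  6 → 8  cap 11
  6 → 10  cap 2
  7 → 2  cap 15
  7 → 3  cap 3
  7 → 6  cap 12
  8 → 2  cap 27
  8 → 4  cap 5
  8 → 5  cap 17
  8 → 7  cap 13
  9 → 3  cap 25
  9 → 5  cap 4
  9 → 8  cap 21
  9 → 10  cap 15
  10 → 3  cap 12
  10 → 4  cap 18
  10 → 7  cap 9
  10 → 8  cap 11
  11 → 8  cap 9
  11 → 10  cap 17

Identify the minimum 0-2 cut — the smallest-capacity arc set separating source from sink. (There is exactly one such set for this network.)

Min-cut arcs: {(0,1), (0,5), (0,9), (0,10), (4,1), (4,11)} (total capacity 82)

augment #1: 0→1→2 push 6
augment #2: 0→4→1→2 push 11
augment #3: 0→9→3→2 push 18
augment #4: 0→9→8→2 push 2
augment #5: 0→10→7→2 push 9
augment #6: 0→10→8→2 push 9
augment #7: 0→4→1→7→2 push 6
augment #8: 0→4→11→8→2 push 1
augment #9: 0→5→10→8→2 push 2
augment #10: 0→5→11→8→2 push 8
augment #11: 0→5→10→3→6→2 push 9
augment #12: 0→5→10→3→6→8→2 push 1
max flow = 82; residual-reachable set from 0 gives S-side
cut edges (S→T): {(0,1), (0,5), (0,9), (0,10), (4,1), (4,11)} total cap 82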